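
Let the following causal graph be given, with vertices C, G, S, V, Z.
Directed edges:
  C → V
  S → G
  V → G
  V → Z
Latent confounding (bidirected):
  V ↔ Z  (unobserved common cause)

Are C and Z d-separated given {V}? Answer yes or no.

No — C and Z are d-connected given {V}.

Bayes-Ball from C | {V} reaches {Z}.
Z ∈ reach(C|{V}) ⇒ C ⊥̸ Z | {V}.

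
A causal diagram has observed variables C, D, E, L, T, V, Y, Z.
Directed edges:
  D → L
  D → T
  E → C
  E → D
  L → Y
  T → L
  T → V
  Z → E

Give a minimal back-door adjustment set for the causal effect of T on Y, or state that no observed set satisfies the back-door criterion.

T→Y: minimal back-door set {D}.

desc(T)\{T}={L,V,Y}; candidates ⊆ {C,D,E,Z}.
size 0: {}; under {} T still reaches {C,D,E,L,Y,Z} ∋ Y.
{D}: T⊥Y given {D} in G with T→· removed — back-door holds.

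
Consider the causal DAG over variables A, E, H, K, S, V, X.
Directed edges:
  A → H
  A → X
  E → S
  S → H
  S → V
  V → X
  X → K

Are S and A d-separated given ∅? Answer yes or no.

Yes — S ⊥ A | ∅.

Bayes-Ball from S | ∅ reaches {E,H,K,V,X}.
A ∉ reach(S|∅) ⇒ S ⊥ A | ∅.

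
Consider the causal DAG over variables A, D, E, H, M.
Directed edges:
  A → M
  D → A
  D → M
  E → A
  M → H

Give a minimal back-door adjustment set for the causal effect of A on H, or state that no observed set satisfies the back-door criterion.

desc(A)\{A}={H,M}; candidates ⊆ {D,E}.
size 0: {}; under {} A still reaches {D,E,H,M} ∋ H.
{D}: A⊥H given {D} in G with A→· removed — back-door holds.

A→H: minimal back-door set {D}.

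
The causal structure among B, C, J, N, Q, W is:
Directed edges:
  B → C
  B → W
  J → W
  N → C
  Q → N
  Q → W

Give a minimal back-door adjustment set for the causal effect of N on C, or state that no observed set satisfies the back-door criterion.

N→C: minimal back-door set ∅.

desc(N)\{N}={C}; candidates ⊆ {B,J,Q,W}.
∅: N⊥C given ∅ in G with N→· removed — back-door holds.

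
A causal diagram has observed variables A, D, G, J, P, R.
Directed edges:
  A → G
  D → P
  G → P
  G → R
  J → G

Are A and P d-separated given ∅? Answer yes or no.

No — A and P are d-connected given ∅.

Bayes-Ball from A | ∅ reaches {G,P,R}.
P ∈ reach(A|∅) ⇒ A ⊥̸ P | ∅.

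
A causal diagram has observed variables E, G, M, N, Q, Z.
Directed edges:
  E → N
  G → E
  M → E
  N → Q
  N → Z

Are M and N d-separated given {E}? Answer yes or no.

Bayes-Ball from M | {E} reaches {G}.
N ∉ reach(M|{E}) ⇒ M ⊥ N | {E}.

Yes — M ⊥ N | {E}.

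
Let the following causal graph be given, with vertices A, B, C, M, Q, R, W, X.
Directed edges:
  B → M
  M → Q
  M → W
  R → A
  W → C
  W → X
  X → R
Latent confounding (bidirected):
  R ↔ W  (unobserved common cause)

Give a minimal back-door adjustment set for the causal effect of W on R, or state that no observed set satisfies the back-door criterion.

desc(W)\{W}={A,C,R,X}; candidates ⊆ {B,M,Q}.
W↔R: latent back-door arc(s) into W.
size 0: {}; under {} W still reaches {A,B,M,Q,R} ∋ R.
size 1: {B}, {M}, {Q}; under {B} W still reaches {A,M,Q,R} ∋ R.
size 2: {B,M}, {B,Q}, {M,Q}; under {B,M} W still reaches {A,R} ∋ R.
W↔R cannot be blocked by any observed set — no back-door set.

W→R: no observed back-door set.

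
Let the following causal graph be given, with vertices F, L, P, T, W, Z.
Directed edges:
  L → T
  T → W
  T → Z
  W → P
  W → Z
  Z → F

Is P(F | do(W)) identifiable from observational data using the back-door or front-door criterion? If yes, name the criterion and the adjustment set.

P(F|do(W)): backdoor, adjust for {T}.

desc(W)\{W}={F,P,Z}; candidates ⊆ {L,T}.
size 0: {}; under {} W still reaches {F,L,T,Z} ∋ F.
{T}: W⊥F given {T} in G with W→· removed — back-door holds.
P(F|do(W)) = Σ_{T} P(F|W,T)·P(T).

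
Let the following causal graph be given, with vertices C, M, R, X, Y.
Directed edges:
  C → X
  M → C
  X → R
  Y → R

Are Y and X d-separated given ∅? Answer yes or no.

Yes — Y ⊥ X | ∅.

Bayes-Ball from Y | ∅ reaches {R}.
X ∉ reach(Y|∅) ⇒ Y ⊥ X | ∅.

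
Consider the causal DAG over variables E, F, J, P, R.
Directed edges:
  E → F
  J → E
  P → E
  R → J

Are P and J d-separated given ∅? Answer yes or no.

Yes — P ⊥ J | ∅.

Bayes-Ball from P | ∅ reaches {E,F}.
J ∉ reach(P|∅) ⇒ P ⊥ J | ∅.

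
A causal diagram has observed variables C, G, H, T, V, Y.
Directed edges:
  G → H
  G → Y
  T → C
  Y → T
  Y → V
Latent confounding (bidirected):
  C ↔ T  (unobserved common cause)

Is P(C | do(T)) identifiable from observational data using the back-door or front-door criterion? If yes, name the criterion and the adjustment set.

desc(T)\{T}={C}; candidates ⊆ {G,H,V,Y}.
T↔C: latent back-door arc(s) into T.
size 0: {}; under {} T still reaches {C,G,H,V,Y} ∋ C.
size 1: {G}, {H}, {V} …(+1); under {G} T still reaches {C,V,Y} ∋ C.
size 2: {G,H}, {G,V}, {G,Y} …(+3); under {G,H} T still reaches {C,V,Y} ∋ C.
T↔C cannot be blocked by any observed set — no back-door set.
No mediator lies on a directed T→…→C path.
Neither criterion identifies P(C|do(T)) in this graph.

P(C|do(T)): not identifiable (no BD/FD set).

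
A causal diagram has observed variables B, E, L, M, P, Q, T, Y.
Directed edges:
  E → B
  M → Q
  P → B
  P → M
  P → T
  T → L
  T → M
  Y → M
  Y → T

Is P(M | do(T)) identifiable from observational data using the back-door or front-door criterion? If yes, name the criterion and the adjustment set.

desc(T)\{T}={L,M,Q}; candidates ⊆ {B,E,P,Y}.
size 0: {}; under {} T still reaches {B,M,P,Q,Y} ∋ M.
size 1: {B}, {E}, {P} …(+1); under {B} T still reaches {E,M,P,Q,Y} ∋ M.
{P,Y}: T⊥M given {P,Y} in G with T→· removed — back-door holds.
P(M|do(T)) = Σ_{P,Y} P(M|T,P,Y)·P(P,Y).

P(M|do(T)): backdoor, adjust for {P, Y}.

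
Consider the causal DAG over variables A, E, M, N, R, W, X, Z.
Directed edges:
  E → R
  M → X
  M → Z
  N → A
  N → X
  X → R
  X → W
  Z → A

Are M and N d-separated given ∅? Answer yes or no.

Yes — M ⊥ N | ∅.

Bayes-Ball from M | ∅ reaches {A,R,W,X,Z}.
N ∉ reach(M|∅) ⇒ M ⊥ N | ∅.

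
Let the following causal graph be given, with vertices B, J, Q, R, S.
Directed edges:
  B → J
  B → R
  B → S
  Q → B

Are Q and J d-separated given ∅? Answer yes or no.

No — Q and J are d-connected given ∅.

Bayes-Ball from Q | ∅ reaches {B,J,R,S}.
J ∈ reach(Q|∅) ⇒ Q ⊥̸ J | ∅.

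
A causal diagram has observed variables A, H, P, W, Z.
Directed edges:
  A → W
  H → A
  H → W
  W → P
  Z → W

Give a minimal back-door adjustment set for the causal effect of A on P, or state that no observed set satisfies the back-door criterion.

A→P: minimal back-door set {H}.

desc(A)\{A}={P,W}; candidates ⊆ {H,Z}.
size 0: {}; under {} A still reaches {H,P,W} ∋ P.
{H}: A⊥P given {H} in G with A→· removed — back-door holds.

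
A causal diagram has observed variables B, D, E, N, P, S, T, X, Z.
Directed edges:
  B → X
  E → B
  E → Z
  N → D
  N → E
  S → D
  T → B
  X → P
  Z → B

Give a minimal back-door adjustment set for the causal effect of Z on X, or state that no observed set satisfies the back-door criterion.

desc(Z)\{Z}={B,P,X}; candidates ⊆ {D,E,N,S,T}.
size 0: {}; under {} Z still reaches {B,D,E,N,P,X} ∋ X.
{E}: Z⊥X given {E} in G with Z→· removed — back-door holds.

Z→X: minimal back-door set {E}.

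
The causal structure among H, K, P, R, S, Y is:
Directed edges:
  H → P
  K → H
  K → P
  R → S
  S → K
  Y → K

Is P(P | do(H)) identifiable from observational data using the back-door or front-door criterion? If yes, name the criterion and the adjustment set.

P(P|do(H)): backdoor, adjust for {K}.

desc(H)\{H}={P}; candidates ⊆ {K,R,S,Y}.
size 0: {}; under {} H still reaches {K,P,R,S,Y} ∋ P.
{K}: H⊥P given {K} in G with H→· removed — back-door holds.
P(P|do(H)) = Σ_{K} P(P|H,K)·P(K).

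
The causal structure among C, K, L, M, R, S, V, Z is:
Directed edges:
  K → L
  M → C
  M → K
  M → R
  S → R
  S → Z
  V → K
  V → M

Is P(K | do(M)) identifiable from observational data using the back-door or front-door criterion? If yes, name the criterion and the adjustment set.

desc(M)\{M}={C,K,L,R}; candidates ⊆ {S,V,Z}.
size 0: {}; under {} M still reaches {K,L,V} ∋ K.
{V}: M⊥K given {V} in G with M→· removed — back-door holds.
P(K|do(M)) = Σ_{V} P(K|M,V)·P(V).

P(K|do(M)): backdoor, adjust for {V}.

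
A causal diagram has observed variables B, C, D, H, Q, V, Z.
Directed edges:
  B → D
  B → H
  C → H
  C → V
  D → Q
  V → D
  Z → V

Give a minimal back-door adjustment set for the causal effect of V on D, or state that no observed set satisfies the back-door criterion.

V→D: minimal back-door set ∅.

desc(V)\{V}={D,Q}; candidates ⊆ {B,C,H,Z}.
∅: V⊥D given ∅ in G with V→· removed — back-door holds.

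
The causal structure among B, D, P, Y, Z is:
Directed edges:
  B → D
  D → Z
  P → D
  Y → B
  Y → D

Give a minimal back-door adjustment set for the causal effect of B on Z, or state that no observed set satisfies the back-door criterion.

B→Z: minimal back-door set {Y}.

desc(B)\{B}={D,Z}; candidates ⊆ {P,Y}.
size 0: {}; under {} B still reaches {D,Y,Z} ∋ Z.
{Y}: B⊥Z given {Y} in G with B→· removed — back-door holds.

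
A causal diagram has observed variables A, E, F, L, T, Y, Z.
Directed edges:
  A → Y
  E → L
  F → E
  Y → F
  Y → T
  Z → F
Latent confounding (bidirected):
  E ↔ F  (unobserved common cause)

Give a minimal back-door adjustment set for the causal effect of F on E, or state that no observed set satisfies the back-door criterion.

F→E: no observed back-door set.

desc(F)\{F}={E,L}; candidates ⊆ {A,T,Y,Z}.
F↔E: latent back-door arc(s) into F.
size 0: {}; under {} F still reaches {A,E,L,T,Y,Z} ∋ E.
size 1: {A}, {T}, {Y} …(+1); under {A} F still reaches {E,L,T,Y,Z} ∋ E.
size 2: {A,T}, {A,Y}, {A,Z} …(+3); under {A,T} F still reaches {E,L,Y,Z} ∋ E.
F↔E cannot be blocked by any observed set — no back-door set.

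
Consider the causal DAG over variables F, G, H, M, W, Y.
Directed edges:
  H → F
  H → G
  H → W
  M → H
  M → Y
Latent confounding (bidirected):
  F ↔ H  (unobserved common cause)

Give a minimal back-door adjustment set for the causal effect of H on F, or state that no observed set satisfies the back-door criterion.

desc(H)\{H}={F,G,W}; candidates ⊆ {M,Y}.
H↔F: latent back-door arc(s) into H.
size 0: {}; under {} H still reaches {F,M,Y} ∋ F.
size 1: {M}, {Y}; under {M} H still reaches {F} ∋ F.
size 2: {M,Y}; under {M,Y} H still reaches {F} ∋ F.
H↔F cannot be blocked by any observed set — no back-door set.

H→F: no observed back-door set.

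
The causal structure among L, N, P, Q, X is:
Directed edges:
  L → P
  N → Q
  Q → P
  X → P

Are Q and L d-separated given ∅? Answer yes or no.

Bayes-Ball from Q | ∅ reaches {N,P}.
L ∉ reach(Q|∅) ⇒ Q ⊥ L | ∅.

Yes — Q ⊥ L | ∅.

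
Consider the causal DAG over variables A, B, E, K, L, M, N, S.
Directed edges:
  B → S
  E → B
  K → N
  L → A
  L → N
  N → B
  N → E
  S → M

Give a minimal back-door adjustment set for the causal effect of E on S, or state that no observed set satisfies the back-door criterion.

desc(E)\{E}={B,M,S}; candidates ⊆ {A,K,L,N}.
size 0: {}; under {} E still reaches {A,B,K,L,M,N,S} ∋ S.
{N}: E⊥S given {N} in G with E→· removed — back-door holds.

E→S: minimal back-door set {N}.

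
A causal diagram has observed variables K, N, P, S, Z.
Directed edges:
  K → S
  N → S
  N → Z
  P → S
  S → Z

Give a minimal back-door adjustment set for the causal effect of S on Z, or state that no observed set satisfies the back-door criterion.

S→Z: minimal back-door set {N}.

desc(S)\{S}={Z}; candidates ⊆ {K,N,P}.
size 0: {}; under {} S still reaches {K,N,P,Z} ∋ Z.
{N}: S⊥Z given {N} in G with S→· removed — back-door holds.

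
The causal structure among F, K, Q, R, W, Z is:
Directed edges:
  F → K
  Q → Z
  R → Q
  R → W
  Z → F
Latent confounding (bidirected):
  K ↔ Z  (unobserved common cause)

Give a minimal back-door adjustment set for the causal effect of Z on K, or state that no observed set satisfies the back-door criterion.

desc(Z)\{Z}={F,K}; candidates ⊆ {Q,R,W}.
Z↔K: latent back-door arc(s) into Z.
size 0: {}; under {} Z still reaches {K,Q,R,W} ∋ K.
size 1: {Q}, {R}, {W}; under {Q} Z still reaches {K} ∋ K.
size 2: {Q,R}, {Q,W}, {R,W}; under {Q,R} Z still reaches {K} ∋ K.
Z↔K cannot be blocked by any observed set — no back-door set.

Z→K: no observed back-door set.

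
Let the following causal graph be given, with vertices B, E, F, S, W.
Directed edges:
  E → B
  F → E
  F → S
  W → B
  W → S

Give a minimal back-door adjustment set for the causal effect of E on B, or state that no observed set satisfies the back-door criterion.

E→B: minimal back-door set ∅.

desc(E)\{E}={B}; candidates ⊆ {F,S,W}.
∅: E⊥B given ∅ in G with E→· removed — back-door holds.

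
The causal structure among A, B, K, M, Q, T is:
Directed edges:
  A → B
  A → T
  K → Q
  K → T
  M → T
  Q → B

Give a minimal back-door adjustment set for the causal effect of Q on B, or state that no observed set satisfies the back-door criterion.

desc(Q)\{Q}={B}; candidates ⊆ {A,K,M,T}.
∅: Q⊥B given ∅ in G with Q→· removed — back-door holds.

Q→B: minimal back-door set ∅.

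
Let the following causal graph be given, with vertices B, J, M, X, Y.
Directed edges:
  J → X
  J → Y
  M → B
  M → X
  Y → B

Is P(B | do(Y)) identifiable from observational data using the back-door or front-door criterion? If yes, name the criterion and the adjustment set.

desc(Y)\{Y}={B}; candidates ⊆ {J,M,X}.
∅: Y⊥B given ∅ in G with Y→· removed — back-door holds.
P(B|do(Y)) = P(B|Y) — no adjustment needed.

P(B|do(Y)): backdoor, adjust for ∅.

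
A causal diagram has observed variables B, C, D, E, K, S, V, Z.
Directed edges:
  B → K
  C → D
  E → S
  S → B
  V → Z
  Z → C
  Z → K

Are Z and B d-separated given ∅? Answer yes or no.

Yes — Z ⊥ B | ∅.

Bayes-Ball from Z | ∅ reaches {C,D,K,V}.
B ∉ reach(Z|∅) ⇒ Z ⊥ B | ∅.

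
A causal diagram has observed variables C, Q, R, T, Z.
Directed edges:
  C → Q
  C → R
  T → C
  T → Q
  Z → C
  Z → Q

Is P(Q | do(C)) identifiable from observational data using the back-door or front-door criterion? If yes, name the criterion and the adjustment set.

desc(C)\{C}={Q,R}; candidates ⊆ {T,Z}.
size 0: {}; under {} C still reaches {Q,T,Z} ∋ Q.
size 1: {T}, {Z}; under {T} C still reaches {Q,Z} ∋ Q.
{T,Z}: C⊥Q given {T,Z} in G with C→· removed — back-door holds.
P(Q|do(C)) = Σ_{T,Z} P(Q|C,T,Z)·P(T,Z).

P(Q|do(C)): backdoor, adjust for {T, Z}.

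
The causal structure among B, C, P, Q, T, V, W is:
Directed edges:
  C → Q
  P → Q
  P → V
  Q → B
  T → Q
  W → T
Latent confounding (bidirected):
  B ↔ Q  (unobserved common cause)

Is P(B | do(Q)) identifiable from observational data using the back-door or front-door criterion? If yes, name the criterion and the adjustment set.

desc(Q)\{Q}={B}; candidates ⊆ {C,P,T,V,W}.
Q↔B: latent back-door arc(s) into Q.
size 0: {}; under {} Q still reaches {B,C,P,T,V,W} ∋ B.
size 1: {C}, {P}, {T} …(+2); under {C} Q still reaches {B,P,T,V,W} ∋ B.
size 2: {C,P}, {C,T}, {C,V} …(+7); under {C,P} Q still reaches {B,T,W} ∋ B.
Q↔B cannot be blocked by any observed set — no back-door set.
No mediator lies on a directed Q→…→B path.
Neither criterion identifies P(B|do(Q)) in this graph.

P(B|do(Q)): not identifiable (no BD/FD set).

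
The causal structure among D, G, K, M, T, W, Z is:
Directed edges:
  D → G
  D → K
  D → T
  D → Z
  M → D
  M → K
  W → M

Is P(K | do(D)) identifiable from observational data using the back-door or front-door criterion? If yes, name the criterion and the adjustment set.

desc(D)\{D}={G,K,T,Z}; candidates ⊆ {M,W}.
size 0: {}; under {} D still reaches {K,M,W} ∋ K.
{M}: D⊥K given {M} in G with D→· removed — back-door holds.
P(K|do(D)) = Σ_{M} P(K|D,M)·P(M).

P(K|do(D)): backdoor, adjust for {M}.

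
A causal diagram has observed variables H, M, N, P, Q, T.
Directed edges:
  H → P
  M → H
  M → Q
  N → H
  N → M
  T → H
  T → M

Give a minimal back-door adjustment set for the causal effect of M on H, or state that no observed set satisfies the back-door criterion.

desc(M)\{M}={H,P,Q}; candidates ⊆ {N,T}.
size 0: {}; under {} M still reaches {H,N,P,T} ∋ H.
size 1: {N}, {T}; under {N} M still reaches {H,P,T} ∋ H.
{N,T}: M⊥H given {N,T} in G with M→· removed — back-door holds.

M→H: minimal back-door set {N, T}.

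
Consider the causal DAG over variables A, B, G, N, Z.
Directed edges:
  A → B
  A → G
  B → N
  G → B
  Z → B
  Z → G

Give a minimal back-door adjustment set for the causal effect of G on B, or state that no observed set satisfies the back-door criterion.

desc(G)\{G}={B,N}; candidates ⊆ {A,Z}.
size 0: {}; under {} G still reaches {A,B,N,Z} ∋ B.
size 1: {A}, {Z}; under {A} G still reaches {B,N,Z} ∋ B.
{A,Z}: G⊥B given {A,Z} in G with G→· removed — back-door holds.

G→B: minimal back-door set {A, Z}.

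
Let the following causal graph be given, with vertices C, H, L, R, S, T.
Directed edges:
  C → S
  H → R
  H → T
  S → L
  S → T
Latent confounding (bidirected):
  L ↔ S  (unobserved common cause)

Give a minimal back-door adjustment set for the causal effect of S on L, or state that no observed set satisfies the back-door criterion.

desc(S)\{S}={L,T}; candidates ⊆ {C,H,R}.
S↔L: latent back-door arc(s) into S.
size 0: {}; under {} S still reaches {C,L} ∋ L.
size 1: {C}, {H}, {R}; under {C} S still reaches {L} ∋ L.
size 2: {C,H}, {C,R}, {H,R}; under {C,H} S still reaches {L} ∋ L.
S↔L cannot be blocked by any observed set — no back-door set.

S→L: no observed back-door set.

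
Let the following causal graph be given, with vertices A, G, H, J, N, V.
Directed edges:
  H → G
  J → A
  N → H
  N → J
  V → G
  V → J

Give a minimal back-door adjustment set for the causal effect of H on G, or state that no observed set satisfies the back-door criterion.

desc(H)\{H}={G}; candidates ⊆ {A,J,N,V}.
∅: H⊥G given ∅ in G with H→· removed — back-door holds.

H→G: minimal back-door set ∅.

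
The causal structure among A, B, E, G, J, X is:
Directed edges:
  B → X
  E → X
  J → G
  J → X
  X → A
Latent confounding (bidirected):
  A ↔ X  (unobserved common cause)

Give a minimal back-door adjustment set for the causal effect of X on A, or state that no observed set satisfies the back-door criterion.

desc(X)\{X}={A}; candidates ⊆ {B,E,G,J}.
X↔A: latent back-door arc(s) into X.
size 0: {}; under {} X still reaches {A,B,E,G,J} ∋ A.
size 1: {B}, {E}, {G} …(+1); under {B} X still reaches {A,E,G,J} ∋ A.
size 2: {B,E}, {B,G}, {B,J} …(+3); under {B,E} X still reaches {A,G,J} ∋ A.
X↔A cannot be blocked by any observed set — no back-door set.

X→A: no observed back-door set.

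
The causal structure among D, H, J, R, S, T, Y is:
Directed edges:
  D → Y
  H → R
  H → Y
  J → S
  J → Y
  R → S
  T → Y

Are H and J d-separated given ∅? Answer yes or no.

Bayes-Ball from H | ∅ reaches {R,S,Y}.
J ∉ reach(H|∅) ⇒ H ⊥ J | ∅.

Yes — H ⊥ J | ∅.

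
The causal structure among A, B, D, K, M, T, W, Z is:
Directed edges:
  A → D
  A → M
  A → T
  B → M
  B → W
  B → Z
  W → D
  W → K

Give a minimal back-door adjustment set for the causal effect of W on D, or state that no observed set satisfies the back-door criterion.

desc(W)\{W}={D,K}; candidates ⊆ {A,B,M,T,Z}.
∅: W⊥D given ∅ in G with W→· removed — back-door holds.

W→D: minimal back-door set ∅.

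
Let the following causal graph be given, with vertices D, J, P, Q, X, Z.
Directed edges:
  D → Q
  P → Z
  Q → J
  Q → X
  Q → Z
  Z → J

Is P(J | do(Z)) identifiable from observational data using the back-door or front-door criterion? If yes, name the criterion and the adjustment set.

desc(Z)\{Z}={J}; candidates ⊆ {D,P,Q,X}.
size 0: {}; under {} Z still reaches {D,J,P,Q,X} ∋ J.
{Q}: Z⊥J given {Q} in G with Z→· removed — back-door holds.
P(J|do(Z)) = Σ_{Q} P(J|Z,Q)·P(Q).

P(J|do(Z)): backdoor, adjust for {Q}.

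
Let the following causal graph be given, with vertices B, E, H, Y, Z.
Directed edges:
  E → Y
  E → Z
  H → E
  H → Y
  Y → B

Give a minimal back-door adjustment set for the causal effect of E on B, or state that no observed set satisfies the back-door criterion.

desc(E)\{E}={B,Y,Z}; candidates ⊆ {H}.
size 0: {}; under {} E still reaches {B,H,Y} ∋ B.
{H}: E⊥B given {H} in G with E→· removed — back-door holds.

E→B: minimal back-door set {H}.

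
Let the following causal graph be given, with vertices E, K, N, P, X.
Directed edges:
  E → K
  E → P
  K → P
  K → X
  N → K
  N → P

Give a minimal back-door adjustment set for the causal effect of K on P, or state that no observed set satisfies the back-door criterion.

K→P: minimal back-door set {E, N}.

desc(K)\{K}={P,X}; candidates ⊆ {E,N}.
size 0: {}; under {} K still reaches {E,N,P} ∋ P.
size 1: {E}, {N}; under {E} K still reaches {N,P} ∋ P.
{E,N}: K⊥P given {E,N} in G with K→· removed — back-door holds.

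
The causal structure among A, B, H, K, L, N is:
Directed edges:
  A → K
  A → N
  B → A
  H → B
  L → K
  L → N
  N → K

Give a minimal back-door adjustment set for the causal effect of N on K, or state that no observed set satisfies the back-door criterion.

desc(N)\{N}={K}; candidates ⊆ {A,B,H,L}.
size 0: {}; under {} N still reaches {A,B,H,K,L} ∋ K.
size 1: {A}, {B}, {H} …(+1); under {A} N still reaches {K,L} ∋ K.
{A,L}: N⊥K given {A,L} in G with N→· removed — back-door holds.

N→K: minimal back-door set {A, L}.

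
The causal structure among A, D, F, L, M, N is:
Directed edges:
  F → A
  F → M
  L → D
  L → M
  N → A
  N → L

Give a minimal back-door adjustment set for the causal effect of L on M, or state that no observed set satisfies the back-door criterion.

L→M: minimal back-door set ∅.

desc(L)\{L}={D,M}; candidates ⊆ {A,F,N}.
∅: L⊥M given ∅ in G with L→· removed — back-door holds.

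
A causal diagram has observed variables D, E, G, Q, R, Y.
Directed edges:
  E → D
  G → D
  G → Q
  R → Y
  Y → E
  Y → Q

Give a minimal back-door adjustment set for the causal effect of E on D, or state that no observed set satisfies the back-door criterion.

E→D: minimal back-door set ∅.

desc(E)\{E}={D}; candidates ⊆ {G,Q,R,Y}.
∅: E⊥D given ∅ in G with E→· removed — back-door holds.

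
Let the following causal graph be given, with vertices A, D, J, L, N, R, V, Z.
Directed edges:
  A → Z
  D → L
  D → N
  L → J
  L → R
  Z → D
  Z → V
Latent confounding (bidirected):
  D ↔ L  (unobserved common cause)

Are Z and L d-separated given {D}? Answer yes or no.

No — Z and L are d-connected given {D}.

Bayes-Ball from Z | {D} reaches {A,J,L,R,V}.
L ∈ reach(Z|{D}) ⇒ Z ⊥̸ L | {D}.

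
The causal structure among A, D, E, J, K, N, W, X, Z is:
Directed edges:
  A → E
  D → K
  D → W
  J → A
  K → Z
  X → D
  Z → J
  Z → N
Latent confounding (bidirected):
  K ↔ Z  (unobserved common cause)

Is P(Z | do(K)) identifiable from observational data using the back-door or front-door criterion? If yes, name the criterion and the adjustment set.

P(Z|do(K)): not identifiable (no BD/FD set).

desc(K)\{K}={A,E,J,N,Z}; candidates ⊆ {D,W,X}.
K↔Z: latent back-door arc(s) into K.
size 0: {}; under {} K still reaches {A,D,E,J,N,W,X,Z} ∋ Z.
size 1: {D}, {W}, {X}; under {D} K still reaches {A,E,J,N,Z} ∋ Z.
size 2: {D,W}, {D,X}, {W,X}; under {D,W} K still reaches {A,E,J,N,Z} ∋ Z.
K↔Z cannot be blocked by any observed set — no back-door set.
No mediator lies on a directed K→…→Z path.
Neither criterion identifies P(Z|do(K)) in this graph.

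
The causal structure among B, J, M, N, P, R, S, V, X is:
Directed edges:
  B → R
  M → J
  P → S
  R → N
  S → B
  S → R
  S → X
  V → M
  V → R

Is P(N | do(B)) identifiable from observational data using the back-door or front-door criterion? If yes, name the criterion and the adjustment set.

P(N|do(B)): backdoor, adjust for {S}.

desc(B)\{B}={N,R}; candidates ⊆ {J,M,P,S,V,X}.
size 0: {}; under {} B still reaches {N,P,R,S,X} ∋ N.
{S}: B⊥N given {S} in G with B→· removed — back-door holds.
P(N|do(B)) = Σ_{S} P(N|B,S)·P(S).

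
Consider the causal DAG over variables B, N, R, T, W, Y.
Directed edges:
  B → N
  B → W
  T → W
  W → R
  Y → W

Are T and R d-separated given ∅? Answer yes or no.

Bayes-Ball from T | ∅ reaches {R,W}.
R ∈ reach(T|∅) ⇒ T ⊥̸ R | ∅.

No — T and R are d-connected given ∅.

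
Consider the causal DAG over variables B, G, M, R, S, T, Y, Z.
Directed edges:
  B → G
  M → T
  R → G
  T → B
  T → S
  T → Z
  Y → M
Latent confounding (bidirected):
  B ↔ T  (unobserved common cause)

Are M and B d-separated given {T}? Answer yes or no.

No — M and B are d-connected given {T}.

Bayes-Ball from M | {T} reaches {B,G,Y}.
B ∈ reach(M|{T}) ⇒ M ⊥̸ B | {T}.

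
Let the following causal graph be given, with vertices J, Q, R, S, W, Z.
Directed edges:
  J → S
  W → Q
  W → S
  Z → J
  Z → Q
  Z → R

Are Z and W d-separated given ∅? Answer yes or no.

Yes — Z ⊥ W | ∅.

Bayes-Ball from Z | ∅ reaches {J,Q,R,S}.
W ∉ reach(Z|∅) ⇒ Z ⊥ W | ∅.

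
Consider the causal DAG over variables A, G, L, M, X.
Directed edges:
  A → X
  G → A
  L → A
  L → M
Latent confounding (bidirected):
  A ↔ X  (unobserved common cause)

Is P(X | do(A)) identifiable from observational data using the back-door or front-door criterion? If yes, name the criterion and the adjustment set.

desc(A)\{A}={X}; candidates ⊆ {G,L,M}.
A↔X: latent back-door arc(s) into A.
size 0: {}; under {} A still reaches {G,L,M,X} ∋ X.
size 1: {G}, {L}, {M}; under {G} A still reaches {L,M,X} ∋ X.
size 2: {G,L}, {G,M}, {L,M}; under {G,L} A still reaches {X} ∋ X.
A↔X cannot be blocked by any observed set — no back-door set.
No mediator lies on a directed A→…→X path.
Neither criterion identifies P(X|do(A)) in this graph.

P(X|do(A)): not identifiable (no BD/FD set).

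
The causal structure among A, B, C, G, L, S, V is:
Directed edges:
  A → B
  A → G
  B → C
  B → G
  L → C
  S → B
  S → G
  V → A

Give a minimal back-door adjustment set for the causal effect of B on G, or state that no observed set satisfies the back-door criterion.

desc(B)\{B}={C,G}; candidates ⊆ {A,L,S,V}.
size 0: {}; under {} B still reaches {A,G,S,V} ∋ G.
size 1: {A}, {L}, {S} …(+1); under {A} B still reaches {G,S} ∋ G.
{A,S}: B⊥G given {A,S} in G with B→· removed — back-door holds.

B→G: minimal back-door set {A, S}.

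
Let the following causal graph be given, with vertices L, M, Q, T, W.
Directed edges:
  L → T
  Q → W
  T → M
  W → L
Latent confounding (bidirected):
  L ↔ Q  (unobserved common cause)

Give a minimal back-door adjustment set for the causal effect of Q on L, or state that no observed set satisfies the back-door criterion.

Q→L: no observed back-door set.

desc(Q)\{Q}={L,M,T,W}; candidates ⊆ {—}.
Q↔L: latent back-door arc(s) into Q.
size 0: {}; under {} Q still reaches {L,M,T} ∋ L.
Q↔L cannot be blocked by any observed set — no back-door set.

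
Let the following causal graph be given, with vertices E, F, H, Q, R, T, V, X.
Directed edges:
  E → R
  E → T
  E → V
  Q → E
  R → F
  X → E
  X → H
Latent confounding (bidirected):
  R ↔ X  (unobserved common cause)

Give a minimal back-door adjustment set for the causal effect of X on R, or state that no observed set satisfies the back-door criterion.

X→R: no observed back-door set.

desc(X)\{X}={E,F,H,R,T,V}; candidates ⊆ {Q}.
X↔R: latent back-door arc(s) into X.
size 0: {}; under {} X still reaches {F,R} ∋ R.
size 1: {Q}; under {Q} X still reaches {F,R} ∋ R.
X↔R cannot be blocked by any observed set — no back-door set.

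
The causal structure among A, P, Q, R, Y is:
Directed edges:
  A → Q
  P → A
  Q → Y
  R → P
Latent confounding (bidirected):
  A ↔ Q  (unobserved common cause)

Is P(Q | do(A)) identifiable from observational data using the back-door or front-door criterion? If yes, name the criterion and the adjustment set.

P(Q|do(A)): not identifiable (no BD/FD set).

desc(A)\{A}={Q,Y}; candidates ⊆ {P,R}.
A↔Q: latent back-door arc(s) into A.
size 0: {}; under {} A still reaches {P,Q,R,Y} ∋ Q.
size 1: {P}, {R}; under {P} A still reaches {Q,Y} ∋ Q.
size 2: {P,R}; under {P,R} A still reaches {Q,Y} ∋ Q.
A↔Q cannot be blocked by any observed set — no back-door set.
No mediator lies on a directed A→…→Q path.
Neither criterion identifies P(Q|do(A)) in this graph.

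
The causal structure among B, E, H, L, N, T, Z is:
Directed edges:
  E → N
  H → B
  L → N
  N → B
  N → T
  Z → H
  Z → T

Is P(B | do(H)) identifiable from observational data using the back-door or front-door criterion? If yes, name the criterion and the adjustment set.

desc(H)\{H}={B}; candidates ⊆ {E,L,N,T,Z}.
∅: H⊥B given ∅ in G with H→· removed — back-door holds.
P(B|do(H)) = P(B|H) — no adjustment needed.

P(B|do(H)): backdoor, adjust for ∅.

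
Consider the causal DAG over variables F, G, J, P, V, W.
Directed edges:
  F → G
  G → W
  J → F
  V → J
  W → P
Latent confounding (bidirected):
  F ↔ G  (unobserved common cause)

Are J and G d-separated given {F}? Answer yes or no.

No — J and G are d-connected given {F}.

Bayes-Ball from J | {F} reaches {G,P,V,W}.
G ∈ reach(J|{F}) ⇒ J ⊥̸ G | {F}.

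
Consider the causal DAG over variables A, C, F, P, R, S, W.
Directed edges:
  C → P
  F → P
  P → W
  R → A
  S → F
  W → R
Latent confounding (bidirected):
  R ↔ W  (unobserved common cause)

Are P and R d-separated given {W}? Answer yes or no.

Bayes-Ball from P | {W} reaches {A,C,F,R,S}.
R ∈ reach(P|{W}) ⇒ P ⊥̸ R | {W}.

No — P and R are d-connected given {W}.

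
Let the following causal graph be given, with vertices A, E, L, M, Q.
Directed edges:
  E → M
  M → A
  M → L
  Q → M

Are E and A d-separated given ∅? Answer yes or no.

Bayes-Ball from E | ∅ reaches {A,L,M}.
A ∈ reach(E|∅) ⇒ E ⊥̸ A | ∅.

No — E and A are d-connected given ∅.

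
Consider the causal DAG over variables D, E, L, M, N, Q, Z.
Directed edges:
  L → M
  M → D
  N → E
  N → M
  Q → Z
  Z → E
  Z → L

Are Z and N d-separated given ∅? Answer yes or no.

Yes — Z ⊥ N | ∅.

Bayes-Ball from Z | ∅ reaches {D,E,L,M,Q}.
N ∉ reach(Z|∅) ⇒ Z ⊥ N | ∅.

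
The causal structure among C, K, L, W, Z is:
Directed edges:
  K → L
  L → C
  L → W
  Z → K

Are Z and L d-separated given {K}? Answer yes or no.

Bayes-Ball from Z | {K} reaches ∅.
L ∉ reach(Z|{K}) ⇒ Z ⊥ L | {K}.

Yes — Z ⊥ L | {K}.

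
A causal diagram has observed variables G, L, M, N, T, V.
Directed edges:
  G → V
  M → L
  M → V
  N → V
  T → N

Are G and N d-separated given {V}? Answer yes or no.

Bayes-Ball from G | {V} reaches {L,M,N,T}.
N ∈ reach(G|{V}) ⇒ G ⊥̸ N | {V}.

No — G and N are d-connected given {V}.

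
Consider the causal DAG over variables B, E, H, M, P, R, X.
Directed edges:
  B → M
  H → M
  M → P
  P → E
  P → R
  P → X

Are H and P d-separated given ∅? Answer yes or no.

No — H and P are d-connected given ∅.

Bayes-Ball from H | ∅ reaches {E,M,P,R,X}.
P ∈ reach(H|∅) ⇒ H ⊥̸ P | ∅.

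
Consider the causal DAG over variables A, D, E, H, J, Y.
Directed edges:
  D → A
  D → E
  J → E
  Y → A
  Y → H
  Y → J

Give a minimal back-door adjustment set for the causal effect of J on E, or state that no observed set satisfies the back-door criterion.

desc(J)\{J}={E}; candidates ⊆ {A,D,H,Y}.
∅: J⊥E given ∅ in G with J→· removed — back-door holds.

J→E: minimal back-door set ∅.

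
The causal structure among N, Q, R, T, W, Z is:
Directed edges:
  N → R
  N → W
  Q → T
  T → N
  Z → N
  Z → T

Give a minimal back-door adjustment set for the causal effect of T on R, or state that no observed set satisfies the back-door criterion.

T→R: minimal back-door set {Z}.

desc(T)\{T}={N,R,W}; candidates ⊆ {Q,Z}.
size 0: {}; under {} T still reaches {N,Q,R,W,Z} ∋ R.
{Z}: T⊥R given {Z} in G with T→· removed — back-door holds.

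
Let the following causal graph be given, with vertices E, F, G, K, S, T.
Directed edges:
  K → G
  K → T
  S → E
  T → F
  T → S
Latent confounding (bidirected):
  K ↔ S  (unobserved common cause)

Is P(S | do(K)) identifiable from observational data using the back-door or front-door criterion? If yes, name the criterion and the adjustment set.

P(S|do(K)): frontdoor, adjust for {T}.

desc(K)\{K}={E,F,G,S,T}; candidates ⊆ {—}.
K↔S: latent back-door arc(s) into K.
size 0: {}; under {} K still reaches {E,S} ∋ S.
K↔S cannot be blocked by any observed set — no back-door set.
{T}: (i) intercepts every directed K→S path; (ii) no back-door K→{T}; (iii) {K} blocks every back-door {T}→S. Front-door holds.
P(S|do(K)) = Σ_{T} P(T|K) Σ_{K'} P(S|T,K')P(K').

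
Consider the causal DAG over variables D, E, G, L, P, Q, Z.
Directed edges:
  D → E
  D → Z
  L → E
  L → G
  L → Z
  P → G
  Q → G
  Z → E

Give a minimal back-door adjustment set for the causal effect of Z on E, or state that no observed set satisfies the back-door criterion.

desc(Z)\{Z}={E}; candidates ⊆ {D,G,L,P,Q}.
size 0: {}; under {} Z still reaches {D,E,G,L} ∋ E.
size 1: {D}, {G}, {L} …(+2); under {D} Z still reaches {E,G,L} ∋ E.
{D,L}: Z⊥E given {D,L} in G with Z→· removed — back-door holds.

Z→E: minimal back-door set {D, L}.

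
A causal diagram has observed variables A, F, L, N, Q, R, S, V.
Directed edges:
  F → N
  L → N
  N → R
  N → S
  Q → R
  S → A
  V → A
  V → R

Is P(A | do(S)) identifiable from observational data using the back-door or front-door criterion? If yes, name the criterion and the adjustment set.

desc(S)\{S}={A}; candidates ⊆ {F,L,N,Q,R,V}.
∅: S⊥A given ∅ in G with S→· removed — back-door holds.
P(A|do(S)) = P(A|S) — no adjustment needed.

P(A|do(S)): backdoor, adjust for ∅.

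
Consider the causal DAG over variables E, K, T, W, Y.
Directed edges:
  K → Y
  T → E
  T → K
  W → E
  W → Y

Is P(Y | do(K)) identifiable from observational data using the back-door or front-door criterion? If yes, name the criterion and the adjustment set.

desc(K)\{K}={Y}; candidates ⊆ {E,T,W}.
∅: K⊥Y given ∅ in G with K→· removed — back-door holds.
P(Y|do(K)) = P(Y|K) — no adjustment needed.

P(Y|do(K)): backdoor, adjust for ∅.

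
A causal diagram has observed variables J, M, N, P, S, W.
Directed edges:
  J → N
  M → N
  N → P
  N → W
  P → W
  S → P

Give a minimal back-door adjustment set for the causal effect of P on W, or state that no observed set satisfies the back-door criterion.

desc(P)\{P}={W}; candidates ⊆ {J,M,N,S}.
size 0: {}; under {} P still reaches {J,M,N,S,W} ∋ W.
{N}: P⊥W given {N} in G with P→· removed — back-door holds.

P→W: minimal back-door set {N}.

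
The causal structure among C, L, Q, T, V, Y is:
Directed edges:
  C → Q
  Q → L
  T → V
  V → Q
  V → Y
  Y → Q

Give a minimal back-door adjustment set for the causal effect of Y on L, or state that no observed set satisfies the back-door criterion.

Y→L: minimal back-door set {V}.

desc(Y)\{Y}={L,Q}; candidates ⊆ {C,T,V}.
size 0: {}; under {} Y still reaches {L,Q,T,V} ∋ L.
{V}: Y⊥L given {V} in G with Y→· removed — back-door holds.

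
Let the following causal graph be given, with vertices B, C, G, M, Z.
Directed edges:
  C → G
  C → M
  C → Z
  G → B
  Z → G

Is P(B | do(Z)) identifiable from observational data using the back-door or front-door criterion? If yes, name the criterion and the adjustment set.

desc(Z)\{Z}={B,G}; candidates ⊆ {C,M}.
size 0: {}; under {} Z still reaches {B,C,G,M} ∋ B.
{C}: Z⊥B given {C} in G with Z→· removed — back-door holds.
P(B|do(Z)) = Σ_{C} P(B|Z,C)·P(C).

P(B|do(Z)): backdoor, adjust for {C}.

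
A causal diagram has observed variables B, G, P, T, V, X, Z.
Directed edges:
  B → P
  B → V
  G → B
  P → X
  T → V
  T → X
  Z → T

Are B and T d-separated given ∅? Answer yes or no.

Bayes-Ball from B | ∅ reaches {G,P,V,X}.
T ∉ reach(B|∅) ⇒ B ⊥ T | ∅.

Yes — B ⊥ T | ∅.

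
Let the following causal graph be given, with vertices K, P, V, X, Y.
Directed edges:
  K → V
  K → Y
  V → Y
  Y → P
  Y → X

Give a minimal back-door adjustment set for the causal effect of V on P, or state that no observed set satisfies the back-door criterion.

V→P: minimal back-door set {K}.

desc(V)\{V}={P,X,Y}; candidates ⊆ {K}.
size 0: {}; under {} V still reaches {K,P,X,Y} ∋ P.
{K}: V⊥P given {K} in G with V→· removed — back-door holds.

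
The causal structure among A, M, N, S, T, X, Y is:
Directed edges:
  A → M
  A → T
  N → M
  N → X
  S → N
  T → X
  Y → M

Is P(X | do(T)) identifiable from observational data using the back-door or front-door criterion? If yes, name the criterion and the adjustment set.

desc(T)\{T}={X}; candidates ⊆ {A,M,N,S,Y}.
∅: T⊥X given ∅ in G with T→· removed — back-door holds.
P(X|do(T)) = P(X|T) — no adjustment needed.

P(X|do(T)): backdoor, adjust for ∅.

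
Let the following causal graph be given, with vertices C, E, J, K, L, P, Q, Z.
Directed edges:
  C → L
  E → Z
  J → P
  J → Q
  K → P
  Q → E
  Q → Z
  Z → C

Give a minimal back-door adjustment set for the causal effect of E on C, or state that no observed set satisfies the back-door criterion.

desc(E)\{E}={C,L,Z}; candidates ⊆ {J,K,P,Q}.
size 0: {}; under {} E still reaches {C,J,L,P,Q,Z} ∋ C.
{Q}: E⊥C given {Q} in G with E→· removed — back-door holds.

E→C: minimal back-door set {Q}.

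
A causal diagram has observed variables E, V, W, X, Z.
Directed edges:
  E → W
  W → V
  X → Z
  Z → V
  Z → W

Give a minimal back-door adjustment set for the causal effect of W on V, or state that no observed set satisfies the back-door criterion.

W→V: minimal back-door set {Z}.

desc(W)\{W}={V}; candidates ⊆ {E,X,Z}.
size 0: {}; under {} W still reaches {E,V,X,Z} ∋ V.
{Z}: W⊥V given {Z} in G with W→· removed — back-door holds.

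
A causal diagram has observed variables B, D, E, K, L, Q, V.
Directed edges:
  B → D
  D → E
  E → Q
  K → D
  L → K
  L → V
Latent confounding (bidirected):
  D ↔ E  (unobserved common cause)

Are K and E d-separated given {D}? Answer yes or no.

No — K and E are d-connected given {D}.

Bayes-Ball from K | {D} reaches {B,E,L,Q,V}.
E ∈ reach(K|{D}) ⇒ K ⊥̸ E | {D}.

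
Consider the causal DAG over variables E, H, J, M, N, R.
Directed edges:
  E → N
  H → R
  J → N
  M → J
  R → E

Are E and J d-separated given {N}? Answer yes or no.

No — E and J are d-connected given {N}.

Bayes-Ball from E | {N} reaches {H,J,M,R}.
J ∈ reach(E|{N}) ⇒ E ⊥̸ J | {N}.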